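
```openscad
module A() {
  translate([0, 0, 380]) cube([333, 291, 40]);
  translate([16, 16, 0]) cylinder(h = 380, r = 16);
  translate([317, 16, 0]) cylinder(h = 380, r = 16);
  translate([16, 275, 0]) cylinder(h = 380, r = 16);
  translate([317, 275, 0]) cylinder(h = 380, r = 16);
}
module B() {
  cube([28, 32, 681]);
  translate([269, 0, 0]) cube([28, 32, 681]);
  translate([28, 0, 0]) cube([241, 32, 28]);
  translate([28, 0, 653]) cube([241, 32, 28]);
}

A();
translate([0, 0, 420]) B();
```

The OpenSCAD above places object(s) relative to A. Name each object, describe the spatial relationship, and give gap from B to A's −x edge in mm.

The picture frame's min-x is at 0; the stool's min-x is 0; gap = 0 mm.

A is a stool. B is a picture frame. The picture frame is on top of the stool. The gap from the picture frame to the stool's −x edge is 0 mm.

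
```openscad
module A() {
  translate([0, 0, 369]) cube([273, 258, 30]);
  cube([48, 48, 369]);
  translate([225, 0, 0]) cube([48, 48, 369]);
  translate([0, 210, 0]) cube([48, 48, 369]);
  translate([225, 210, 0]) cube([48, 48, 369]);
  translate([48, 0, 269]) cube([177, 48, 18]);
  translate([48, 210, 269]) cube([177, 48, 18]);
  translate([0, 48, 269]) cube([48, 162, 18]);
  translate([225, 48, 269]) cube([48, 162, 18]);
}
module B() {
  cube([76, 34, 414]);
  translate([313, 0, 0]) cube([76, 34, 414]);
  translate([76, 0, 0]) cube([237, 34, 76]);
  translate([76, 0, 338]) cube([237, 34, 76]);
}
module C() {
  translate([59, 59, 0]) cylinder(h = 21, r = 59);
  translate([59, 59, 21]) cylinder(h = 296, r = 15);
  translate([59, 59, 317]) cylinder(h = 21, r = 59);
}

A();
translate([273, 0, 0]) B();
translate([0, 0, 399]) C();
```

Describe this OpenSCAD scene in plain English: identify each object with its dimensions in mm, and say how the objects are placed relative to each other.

A is a four-legged stool. The seat is a 273×258×30 mm slab whose top surface is at z = 399 mm; four square legs, each 48×48 mm in cross-section, run from the floor (z = 0) to the underside of the seat, each flush with a corner of the seat. Four stretchers, 48 mm wide and 18 mm tall, connect adjacent legs with their undersides at z = 269 mm, each running between the inner faces of the legs it joins and aligned with the legs' outer faces on the other axis.

B is a picture frame with a 237×262 mm rectangular opening (x by z) and a uniform 76 mm border on every side. Frame depth is 34 mm along y. It is built from two vertical stiles running the full outside height and two horizontal rails spanning the gap between the stiles.

C is a spool: two coaxial disc flanges of radius 59 mm and thickness 21 mm, joined by a core cylinder of radius 15 mm and height 296 mm. The lower flange rests on z = 0 and the three cylinders share a vertical axis.

The picture frame is against the stool's +x side, with their −y faces flush. The spool is on top of the stool.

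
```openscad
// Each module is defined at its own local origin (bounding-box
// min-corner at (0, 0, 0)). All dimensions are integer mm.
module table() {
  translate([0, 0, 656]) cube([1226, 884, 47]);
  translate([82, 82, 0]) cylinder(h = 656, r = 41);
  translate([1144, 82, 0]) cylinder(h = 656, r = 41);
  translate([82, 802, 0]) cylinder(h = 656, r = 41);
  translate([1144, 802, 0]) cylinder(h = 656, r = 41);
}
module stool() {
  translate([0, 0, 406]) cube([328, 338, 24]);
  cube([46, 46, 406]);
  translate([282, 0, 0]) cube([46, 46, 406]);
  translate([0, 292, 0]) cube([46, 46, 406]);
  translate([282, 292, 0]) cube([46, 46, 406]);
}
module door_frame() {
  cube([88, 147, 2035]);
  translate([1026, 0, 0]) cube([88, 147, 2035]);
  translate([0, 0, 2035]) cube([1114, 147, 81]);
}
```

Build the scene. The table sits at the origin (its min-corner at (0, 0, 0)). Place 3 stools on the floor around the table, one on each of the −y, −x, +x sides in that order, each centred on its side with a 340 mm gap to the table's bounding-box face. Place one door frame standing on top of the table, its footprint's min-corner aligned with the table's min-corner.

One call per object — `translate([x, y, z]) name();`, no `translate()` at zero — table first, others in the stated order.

table();
translate([449, -678, 0]) stool();
translate([-668, 273, 0]) stool();
translate([1566, 273, 0]) stool();
translate([0, 0, 703]) door_frame();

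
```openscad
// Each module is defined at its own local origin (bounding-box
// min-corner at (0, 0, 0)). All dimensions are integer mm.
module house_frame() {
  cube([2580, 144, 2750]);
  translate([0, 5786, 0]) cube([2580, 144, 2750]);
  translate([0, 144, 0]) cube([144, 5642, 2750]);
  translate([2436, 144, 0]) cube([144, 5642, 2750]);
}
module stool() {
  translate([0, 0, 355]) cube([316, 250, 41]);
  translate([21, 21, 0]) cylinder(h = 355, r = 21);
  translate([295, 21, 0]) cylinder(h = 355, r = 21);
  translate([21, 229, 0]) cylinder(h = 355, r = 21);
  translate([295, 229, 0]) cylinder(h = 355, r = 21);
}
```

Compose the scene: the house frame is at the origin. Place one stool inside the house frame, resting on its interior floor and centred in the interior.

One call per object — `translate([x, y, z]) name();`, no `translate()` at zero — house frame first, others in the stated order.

house_frame();
translate([1132, 2840, 0]) stool();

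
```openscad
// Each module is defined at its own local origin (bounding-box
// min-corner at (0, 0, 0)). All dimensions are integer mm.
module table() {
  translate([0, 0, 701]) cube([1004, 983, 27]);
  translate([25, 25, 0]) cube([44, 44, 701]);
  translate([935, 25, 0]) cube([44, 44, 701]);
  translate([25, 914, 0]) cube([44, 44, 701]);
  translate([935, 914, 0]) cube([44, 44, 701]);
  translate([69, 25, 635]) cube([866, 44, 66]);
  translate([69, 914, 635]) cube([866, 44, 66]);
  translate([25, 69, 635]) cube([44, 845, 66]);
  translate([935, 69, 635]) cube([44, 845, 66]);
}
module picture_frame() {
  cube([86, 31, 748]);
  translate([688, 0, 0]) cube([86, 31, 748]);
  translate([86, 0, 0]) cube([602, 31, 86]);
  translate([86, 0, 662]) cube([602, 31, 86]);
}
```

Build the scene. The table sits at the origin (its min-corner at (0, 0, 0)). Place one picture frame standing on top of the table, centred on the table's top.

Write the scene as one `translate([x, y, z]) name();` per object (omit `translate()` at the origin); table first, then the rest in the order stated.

table();
translate([115, 476, 728]) picture_frame();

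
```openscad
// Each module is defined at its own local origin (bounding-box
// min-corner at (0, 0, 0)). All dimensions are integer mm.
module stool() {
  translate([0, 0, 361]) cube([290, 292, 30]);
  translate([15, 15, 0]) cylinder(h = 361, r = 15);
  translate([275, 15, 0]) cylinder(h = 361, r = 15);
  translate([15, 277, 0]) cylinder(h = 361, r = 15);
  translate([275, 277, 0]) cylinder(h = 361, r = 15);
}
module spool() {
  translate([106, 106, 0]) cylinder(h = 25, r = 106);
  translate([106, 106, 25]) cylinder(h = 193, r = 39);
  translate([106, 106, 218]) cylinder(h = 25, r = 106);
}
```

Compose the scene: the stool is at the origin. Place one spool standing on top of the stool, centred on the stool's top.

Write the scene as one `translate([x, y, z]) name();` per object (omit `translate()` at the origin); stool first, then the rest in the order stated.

stool();
translate([39, 40, 391]) spool();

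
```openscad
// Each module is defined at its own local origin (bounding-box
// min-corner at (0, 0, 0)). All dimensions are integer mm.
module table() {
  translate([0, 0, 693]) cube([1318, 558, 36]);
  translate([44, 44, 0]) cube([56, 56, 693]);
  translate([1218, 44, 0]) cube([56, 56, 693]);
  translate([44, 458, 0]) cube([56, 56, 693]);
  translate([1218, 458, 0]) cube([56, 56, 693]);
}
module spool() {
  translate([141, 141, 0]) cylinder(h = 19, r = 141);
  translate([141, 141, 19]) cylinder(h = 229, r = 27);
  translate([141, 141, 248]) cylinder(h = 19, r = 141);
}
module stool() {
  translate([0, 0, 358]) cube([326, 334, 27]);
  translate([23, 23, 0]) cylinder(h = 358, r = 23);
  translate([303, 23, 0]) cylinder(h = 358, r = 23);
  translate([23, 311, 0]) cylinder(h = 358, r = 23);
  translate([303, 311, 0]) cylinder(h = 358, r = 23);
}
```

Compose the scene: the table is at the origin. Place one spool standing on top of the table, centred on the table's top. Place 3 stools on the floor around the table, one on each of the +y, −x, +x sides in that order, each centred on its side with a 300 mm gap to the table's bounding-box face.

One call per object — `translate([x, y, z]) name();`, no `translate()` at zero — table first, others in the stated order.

table();
translate([518, 138, 729]) spool();
translate([496, 858, 0]) stool();
translate([-626, 112, 0]) stool();
translate([1618, 112, 0]) stool();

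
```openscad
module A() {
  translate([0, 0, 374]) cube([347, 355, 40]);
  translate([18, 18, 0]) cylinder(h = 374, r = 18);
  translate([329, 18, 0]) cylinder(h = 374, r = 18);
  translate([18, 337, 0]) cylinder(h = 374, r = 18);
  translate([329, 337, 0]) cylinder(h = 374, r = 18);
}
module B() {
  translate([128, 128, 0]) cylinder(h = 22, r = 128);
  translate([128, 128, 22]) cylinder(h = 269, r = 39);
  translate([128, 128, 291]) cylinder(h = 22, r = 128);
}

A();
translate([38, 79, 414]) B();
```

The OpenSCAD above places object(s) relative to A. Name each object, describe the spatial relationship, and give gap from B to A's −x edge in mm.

A is a stool. B is a spool. The spool is on top of the stool. The gap from the spool to the stool's −x edge is 38 mm.

The spool's min-x is at 38; the stool's min-x is 0; gap = 38 mm.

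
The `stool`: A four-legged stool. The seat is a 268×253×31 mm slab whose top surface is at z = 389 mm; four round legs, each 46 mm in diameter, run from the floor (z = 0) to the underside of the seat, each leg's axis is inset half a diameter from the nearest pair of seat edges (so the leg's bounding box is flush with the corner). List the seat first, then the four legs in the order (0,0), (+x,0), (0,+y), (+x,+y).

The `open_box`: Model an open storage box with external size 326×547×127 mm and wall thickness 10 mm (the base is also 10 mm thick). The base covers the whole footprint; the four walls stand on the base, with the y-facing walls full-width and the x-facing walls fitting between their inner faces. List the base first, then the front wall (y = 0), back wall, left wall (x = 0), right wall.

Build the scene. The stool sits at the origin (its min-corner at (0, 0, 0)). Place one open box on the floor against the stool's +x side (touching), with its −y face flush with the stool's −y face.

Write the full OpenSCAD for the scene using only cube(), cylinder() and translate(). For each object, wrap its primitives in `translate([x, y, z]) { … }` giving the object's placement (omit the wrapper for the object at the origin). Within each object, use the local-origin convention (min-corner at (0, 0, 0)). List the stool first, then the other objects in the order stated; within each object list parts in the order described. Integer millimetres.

translate([0, 0, 358]) cube([268, 253, 31]);
translate([23, 23, 0]) cylinder(h = 358, r = 23);
translate([245, 23, 0]) cylinder(h = 358, r = 23);
translate([23, 230, 0]) cylinder(h = 358, r = 23);
translate([245, 230, 0]) cylinder(h = 358, r = 23);
translate([268, 0, 0]) {
  cube([326, 547, 10]);
  translate([0, 0, 10]) cube([326, 10, 117]);
  translate([0, 537, 10]) cube([326, 10, 117]);
  translate([0, 10, 10]) cube([10, 527, 117]);
  translate([316, 10, 10]) cube([10, 527, 117]);
}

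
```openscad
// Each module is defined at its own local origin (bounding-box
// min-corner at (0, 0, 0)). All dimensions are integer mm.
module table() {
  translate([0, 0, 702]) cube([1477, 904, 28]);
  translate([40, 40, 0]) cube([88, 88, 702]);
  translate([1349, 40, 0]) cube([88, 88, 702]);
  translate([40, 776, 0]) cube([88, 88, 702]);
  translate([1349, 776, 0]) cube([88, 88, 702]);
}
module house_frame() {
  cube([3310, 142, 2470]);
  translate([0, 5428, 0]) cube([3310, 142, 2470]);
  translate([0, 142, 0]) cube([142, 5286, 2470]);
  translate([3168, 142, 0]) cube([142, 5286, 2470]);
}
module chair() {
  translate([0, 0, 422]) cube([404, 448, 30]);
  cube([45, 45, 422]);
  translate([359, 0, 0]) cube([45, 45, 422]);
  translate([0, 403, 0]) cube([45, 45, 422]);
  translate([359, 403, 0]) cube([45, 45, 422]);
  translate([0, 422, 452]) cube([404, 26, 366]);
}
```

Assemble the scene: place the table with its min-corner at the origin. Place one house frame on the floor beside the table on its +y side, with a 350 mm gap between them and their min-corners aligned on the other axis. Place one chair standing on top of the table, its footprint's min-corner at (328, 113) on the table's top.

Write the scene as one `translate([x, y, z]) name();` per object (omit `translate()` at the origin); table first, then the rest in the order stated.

table();
translate([0, 1254, 0]) house_frame();
translate([328, 113, 730]) chair();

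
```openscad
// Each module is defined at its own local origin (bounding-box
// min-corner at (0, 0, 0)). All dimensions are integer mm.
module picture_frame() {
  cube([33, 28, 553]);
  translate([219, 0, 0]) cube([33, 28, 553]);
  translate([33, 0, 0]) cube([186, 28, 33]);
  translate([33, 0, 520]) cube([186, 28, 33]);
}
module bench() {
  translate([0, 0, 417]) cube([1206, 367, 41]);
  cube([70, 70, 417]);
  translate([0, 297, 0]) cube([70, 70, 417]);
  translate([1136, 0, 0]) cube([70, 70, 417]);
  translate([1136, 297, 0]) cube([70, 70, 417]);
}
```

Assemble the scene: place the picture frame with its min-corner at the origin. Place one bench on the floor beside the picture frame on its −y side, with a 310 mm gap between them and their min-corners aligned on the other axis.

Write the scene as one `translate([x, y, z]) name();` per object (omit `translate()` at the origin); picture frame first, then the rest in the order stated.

picture_frame();
translate([0, -677, 0]) bench();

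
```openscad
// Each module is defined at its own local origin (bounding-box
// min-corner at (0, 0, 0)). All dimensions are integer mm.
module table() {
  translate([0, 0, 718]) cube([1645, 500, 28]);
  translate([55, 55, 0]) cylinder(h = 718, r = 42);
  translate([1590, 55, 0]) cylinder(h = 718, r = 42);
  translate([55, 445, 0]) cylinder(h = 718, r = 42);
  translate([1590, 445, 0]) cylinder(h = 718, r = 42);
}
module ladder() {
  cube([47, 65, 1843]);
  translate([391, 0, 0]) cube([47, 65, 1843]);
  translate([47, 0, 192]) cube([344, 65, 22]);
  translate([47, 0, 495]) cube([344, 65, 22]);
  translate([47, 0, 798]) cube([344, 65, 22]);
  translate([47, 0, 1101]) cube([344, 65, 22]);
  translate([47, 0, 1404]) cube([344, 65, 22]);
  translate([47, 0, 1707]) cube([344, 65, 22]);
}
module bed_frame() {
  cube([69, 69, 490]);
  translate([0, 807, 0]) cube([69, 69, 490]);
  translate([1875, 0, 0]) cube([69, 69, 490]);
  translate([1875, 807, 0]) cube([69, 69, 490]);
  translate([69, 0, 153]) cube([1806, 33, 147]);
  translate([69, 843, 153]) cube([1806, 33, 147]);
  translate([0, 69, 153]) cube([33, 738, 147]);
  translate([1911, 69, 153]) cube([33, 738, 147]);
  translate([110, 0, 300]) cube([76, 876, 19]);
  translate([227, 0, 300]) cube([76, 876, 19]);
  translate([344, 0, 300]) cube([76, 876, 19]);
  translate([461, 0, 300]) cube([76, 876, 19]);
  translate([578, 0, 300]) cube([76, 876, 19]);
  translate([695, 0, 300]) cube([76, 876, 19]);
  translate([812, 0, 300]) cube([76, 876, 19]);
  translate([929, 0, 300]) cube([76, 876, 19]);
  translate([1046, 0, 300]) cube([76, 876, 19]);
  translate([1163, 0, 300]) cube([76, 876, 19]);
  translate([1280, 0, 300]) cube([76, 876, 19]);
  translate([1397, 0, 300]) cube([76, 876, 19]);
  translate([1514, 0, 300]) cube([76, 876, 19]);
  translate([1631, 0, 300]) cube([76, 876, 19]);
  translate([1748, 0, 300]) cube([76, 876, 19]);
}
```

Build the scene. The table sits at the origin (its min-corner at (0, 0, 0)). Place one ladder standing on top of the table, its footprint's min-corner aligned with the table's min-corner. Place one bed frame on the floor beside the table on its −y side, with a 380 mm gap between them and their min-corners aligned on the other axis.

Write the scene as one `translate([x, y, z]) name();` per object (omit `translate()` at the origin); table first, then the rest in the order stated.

table();
translate([0, 0, 746]) ladder();
translate([0, -1256, 0]) bed_frame();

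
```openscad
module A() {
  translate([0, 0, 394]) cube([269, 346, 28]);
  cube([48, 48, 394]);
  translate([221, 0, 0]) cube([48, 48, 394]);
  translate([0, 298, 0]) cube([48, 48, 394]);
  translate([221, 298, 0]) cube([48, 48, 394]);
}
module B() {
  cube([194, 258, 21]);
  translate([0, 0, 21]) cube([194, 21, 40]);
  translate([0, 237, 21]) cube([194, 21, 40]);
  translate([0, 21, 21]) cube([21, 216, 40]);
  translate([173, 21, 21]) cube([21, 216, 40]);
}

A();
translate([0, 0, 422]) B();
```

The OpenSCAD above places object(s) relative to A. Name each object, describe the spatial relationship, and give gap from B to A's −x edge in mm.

The open box's min-x is at 0; the stool's min-x is 0; gap = 0 mm.

A is a stool. B is an open box. The open box is on top of the stool. The gap from the open box to the stool's −x edge is 0 mm.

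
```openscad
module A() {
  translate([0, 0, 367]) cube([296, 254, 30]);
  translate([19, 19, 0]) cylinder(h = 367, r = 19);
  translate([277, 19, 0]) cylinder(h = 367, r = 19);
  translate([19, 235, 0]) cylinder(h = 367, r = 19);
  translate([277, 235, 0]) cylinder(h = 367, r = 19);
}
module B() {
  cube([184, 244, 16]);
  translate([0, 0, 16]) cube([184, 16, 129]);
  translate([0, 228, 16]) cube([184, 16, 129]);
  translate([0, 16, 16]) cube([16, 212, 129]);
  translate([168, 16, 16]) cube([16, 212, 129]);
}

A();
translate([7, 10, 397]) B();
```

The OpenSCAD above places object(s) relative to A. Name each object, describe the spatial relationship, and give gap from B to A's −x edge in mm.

A is a stool. B is an open box. The open box is on top of the stool. The gap from the open box to the stool's −x edge is 7 mm.

The open box's min-x is at 7; the stool's min-x is 0; gap = 7 mm.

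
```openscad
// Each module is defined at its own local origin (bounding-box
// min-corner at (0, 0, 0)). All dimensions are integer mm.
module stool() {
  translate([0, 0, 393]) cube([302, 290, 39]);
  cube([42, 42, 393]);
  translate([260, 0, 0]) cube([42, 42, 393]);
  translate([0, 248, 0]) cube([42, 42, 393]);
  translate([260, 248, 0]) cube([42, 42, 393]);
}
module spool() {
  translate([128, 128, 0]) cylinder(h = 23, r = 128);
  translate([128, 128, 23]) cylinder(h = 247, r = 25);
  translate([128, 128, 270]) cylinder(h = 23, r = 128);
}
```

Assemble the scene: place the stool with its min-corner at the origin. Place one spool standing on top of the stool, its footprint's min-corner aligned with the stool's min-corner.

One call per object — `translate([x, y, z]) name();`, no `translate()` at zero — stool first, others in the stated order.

stool();
translate([0, 0, 432]) spool();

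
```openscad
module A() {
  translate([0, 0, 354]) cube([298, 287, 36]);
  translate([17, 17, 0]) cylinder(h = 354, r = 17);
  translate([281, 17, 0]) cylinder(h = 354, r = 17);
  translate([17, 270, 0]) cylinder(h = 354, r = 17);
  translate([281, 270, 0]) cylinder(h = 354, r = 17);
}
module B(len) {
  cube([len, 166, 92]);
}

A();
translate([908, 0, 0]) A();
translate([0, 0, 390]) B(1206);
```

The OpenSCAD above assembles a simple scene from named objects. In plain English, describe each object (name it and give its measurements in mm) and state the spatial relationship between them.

A is a four-legged stool. The seat is 298×287 mm, 36 mm thick, top at z = 390 mm. It stands on four round legs, each 34 mm in diameter, from z = 0 to the seat underside, each leg's axis is inset half a diameter from the nearest pair of seat edges (so the leg's bounding box is flush with the corner).

B is a rectangular beam 1206 mm long (x), 166 mm deep (y), 92 mm thick (z).

The beam spans the tops of two stools placed 610 mm apart, resting at z = 390 mm.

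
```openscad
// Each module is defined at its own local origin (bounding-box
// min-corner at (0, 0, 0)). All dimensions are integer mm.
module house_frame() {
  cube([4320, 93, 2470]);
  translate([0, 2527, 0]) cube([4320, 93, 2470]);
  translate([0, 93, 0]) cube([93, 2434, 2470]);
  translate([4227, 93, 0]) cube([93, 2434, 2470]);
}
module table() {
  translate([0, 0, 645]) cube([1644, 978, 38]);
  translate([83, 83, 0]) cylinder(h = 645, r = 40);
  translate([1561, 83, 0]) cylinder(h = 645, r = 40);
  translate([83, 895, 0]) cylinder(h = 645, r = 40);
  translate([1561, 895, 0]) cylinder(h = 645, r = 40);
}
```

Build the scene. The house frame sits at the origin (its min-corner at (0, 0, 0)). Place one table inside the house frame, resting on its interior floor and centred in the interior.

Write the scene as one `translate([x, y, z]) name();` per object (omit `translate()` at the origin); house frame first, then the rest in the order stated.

house_frame();
translate([1338, 821, 0]) table();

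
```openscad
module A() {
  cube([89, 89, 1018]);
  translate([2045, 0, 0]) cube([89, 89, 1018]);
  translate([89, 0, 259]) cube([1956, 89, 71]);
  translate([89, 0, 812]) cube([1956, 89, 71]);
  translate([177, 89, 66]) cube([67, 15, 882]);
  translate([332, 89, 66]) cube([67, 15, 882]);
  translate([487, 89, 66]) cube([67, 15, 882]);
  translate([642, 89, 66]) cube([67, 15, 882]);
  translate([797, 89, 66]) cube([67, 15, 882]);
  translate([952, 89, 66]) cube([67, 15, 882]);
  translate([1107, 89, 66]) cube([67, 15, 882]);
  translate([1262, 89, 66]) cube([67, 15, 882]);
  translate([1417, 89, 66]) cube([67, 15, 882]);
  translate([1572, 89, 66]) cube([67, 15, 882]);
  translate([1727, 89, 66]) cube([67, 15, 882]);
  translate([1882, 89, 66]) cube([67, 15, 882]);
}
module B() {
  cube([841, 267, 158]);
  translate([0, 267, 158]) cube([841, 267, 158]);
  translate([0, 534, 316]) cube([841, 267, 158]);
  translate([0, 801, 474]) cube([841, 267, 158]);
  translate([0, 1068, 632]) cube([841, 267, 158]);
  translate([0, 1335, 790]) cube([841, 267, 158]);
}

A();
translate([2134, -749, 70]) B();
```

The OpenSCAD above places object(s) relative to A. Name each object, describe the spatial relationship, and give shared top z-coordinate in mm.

A is a fence section. B is a staircase. The staircase is beside the fence section with their tops flush at z = 1018. The shared top z-coordinate is 1018 mm.

Both tops at z = 1018 mm.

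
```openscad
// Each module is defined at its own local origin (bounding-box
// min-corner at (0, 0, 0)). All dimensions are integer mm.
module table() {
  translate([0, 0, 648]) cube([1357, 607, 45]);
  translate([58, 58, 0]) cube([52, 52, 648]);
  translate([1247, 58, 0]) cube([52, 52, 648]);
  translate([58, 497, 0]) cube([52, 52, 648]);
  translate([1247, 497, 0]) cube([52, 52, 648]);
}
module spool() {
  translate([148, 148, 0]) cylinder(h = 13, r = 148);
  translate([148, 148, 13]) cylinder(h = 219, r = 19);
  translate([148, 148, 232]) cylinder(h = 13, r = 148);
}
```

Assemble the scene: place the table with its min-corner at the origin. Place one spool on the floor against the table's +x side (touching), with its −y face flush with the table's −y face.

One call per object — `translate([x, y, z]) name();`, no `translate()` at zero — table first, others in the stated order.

table();
translate([1357, 0, 0]) spool();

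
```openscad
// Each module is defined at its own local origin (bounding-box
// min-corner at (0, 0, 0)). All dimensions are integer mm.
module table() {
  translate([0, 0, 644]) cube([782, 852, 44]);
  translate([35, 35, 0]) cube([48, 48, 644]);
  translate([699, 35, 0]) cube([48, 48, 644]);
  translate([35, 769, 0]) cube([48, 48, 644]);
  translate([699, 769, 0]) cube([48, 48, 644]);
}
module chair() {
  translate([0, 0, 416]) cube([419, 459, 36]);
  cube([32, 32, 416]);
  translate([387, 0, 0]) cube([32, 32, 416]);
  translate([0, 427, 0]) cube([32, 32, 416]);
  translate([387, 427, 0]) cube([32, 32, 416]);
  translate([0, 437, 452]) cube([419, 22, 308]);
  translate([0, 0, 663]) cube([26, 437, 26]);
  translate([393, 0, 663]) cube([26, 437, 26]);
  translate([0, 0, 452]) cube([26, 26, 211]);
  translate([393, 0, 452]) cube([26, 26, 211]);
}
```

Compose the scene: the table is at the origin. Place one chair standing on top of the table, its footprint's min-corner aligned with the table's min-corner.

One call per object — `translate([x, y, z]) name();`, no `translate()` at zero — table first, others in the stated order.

table();
translate([0, 0, 688]) chair();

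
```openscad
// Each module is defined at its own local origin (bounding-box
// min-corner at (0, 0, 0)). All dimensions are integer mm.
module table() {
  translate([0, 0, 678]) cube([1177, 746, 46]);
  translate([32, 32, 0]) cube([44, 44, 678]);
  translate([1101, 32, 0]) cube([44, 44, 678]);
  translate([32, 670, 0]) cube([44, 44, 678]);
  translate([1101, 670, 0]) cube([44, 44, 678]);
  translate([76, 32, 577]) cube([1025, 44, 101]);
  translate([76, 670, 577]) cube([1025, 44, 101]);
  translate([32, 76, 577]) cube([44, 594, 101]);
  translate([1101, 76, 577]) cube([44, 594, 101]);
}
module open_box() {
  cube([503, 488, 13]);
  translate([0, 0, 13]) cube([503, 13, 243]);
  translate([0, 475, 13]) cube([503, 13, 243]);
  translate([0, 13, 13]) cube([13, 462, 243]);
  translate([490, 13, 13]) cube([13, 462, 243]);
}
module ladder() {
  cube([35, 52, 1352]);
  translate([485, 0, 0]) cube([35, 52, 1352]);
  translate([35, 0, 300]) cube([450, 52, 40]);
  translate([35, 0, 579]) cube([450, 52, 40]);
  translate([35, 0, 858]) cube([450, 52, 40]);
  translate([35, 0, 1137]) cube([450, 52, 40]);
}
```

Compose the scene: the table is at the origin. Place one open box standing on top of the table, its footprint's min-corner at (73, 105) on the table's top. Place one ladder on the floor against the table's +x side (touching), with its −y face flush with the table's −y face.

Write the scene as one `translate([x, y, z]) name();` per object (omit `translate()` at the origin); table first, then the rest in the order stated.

table();
translate([73, 105, 724]) open_box();
translate([1177, 0, 0]) ladder();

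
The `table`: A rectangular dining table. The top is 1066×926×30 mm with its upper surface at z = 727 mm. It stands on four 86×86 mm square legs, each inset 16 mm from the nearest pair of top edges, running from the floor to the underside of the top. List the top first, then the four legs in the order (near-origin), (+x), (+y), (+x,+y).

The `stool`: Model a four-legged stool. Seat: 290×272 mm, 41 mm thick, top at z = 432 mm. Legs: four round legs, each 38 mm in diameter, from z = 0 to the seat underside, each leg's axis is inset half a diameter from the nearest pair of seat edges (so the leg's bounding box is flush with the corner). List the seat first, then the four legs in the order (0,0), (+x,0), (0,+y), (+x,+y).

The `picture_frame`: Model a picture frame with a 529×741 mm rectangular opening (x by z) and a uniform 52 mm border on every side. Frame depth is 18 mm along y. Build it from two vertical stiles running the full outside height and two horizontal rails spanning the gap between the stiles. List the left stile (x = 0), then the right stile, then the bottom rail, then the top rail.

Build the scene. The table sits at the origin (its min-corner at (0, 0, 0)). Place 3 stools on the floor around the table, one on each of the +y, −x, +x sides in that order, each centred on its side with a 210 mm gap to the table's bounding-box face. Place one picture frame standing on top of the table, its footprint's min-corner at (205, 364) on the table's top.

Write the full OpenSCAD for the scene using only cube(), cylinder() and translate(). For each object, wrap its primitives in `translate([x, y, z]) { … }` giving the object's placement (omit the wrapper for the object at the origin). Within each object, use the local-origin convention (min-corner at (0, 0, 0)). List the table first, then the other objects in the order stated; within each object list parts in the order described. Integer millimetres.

translate([0, 0, 697]) cube([1066, 926, 30]);
translate([16, 16, 0]) cube([86, 86, 697]);
translate([964, 16, 0]) cube([86, 86, 697]);
translate([16, 824, 0]) cube([86, 86, 697]);
translate([964, 824, 0]) cube([86, 86, 697]);
translate([388, 1136, 0]) {
  translate([0, 0, 391]) cube([290, 272, 41]);
  translate([19, 19, 0]) cylinder(h = 391, r = 19);
  translate([271, 19, 0]) cylinder(h = 391, r = 19);
  translate([19, 253, 0]) cylinder(h = 391, r = 19);
  translate([271, 253, 0]) cylinder(h = 391, r = 19);
}
translate([-500, 327, 0]) {
  translate([0, 0, 391]) cube([290, 272, 41]);
  translate([19, 19, 0]) cylinder(h = 391, r = 19);
  translate([271, 19, 0]) cylinder(h = 391, r = 19);
  translate([19, 253, 0]) cylinder(h = 391, r = 19);
  translate([271, 253, 0]) cylinder(h = 391, r = 19);
}
translate([1276, 327, 0]) {
  translate([0, 0, 391]) cube([290, 272, 41]);
  translate([19, 19, 0]) cylinder(h = 391, r = 19);
  translate([271, 19, 0]) cylinder(h = 391, r = 19);
  translate([19, 253, 0]) cylinder(h = 391, r = 19);
  translate([271, 253, 0]) cylinder(h = 391, r = 19);
}
translate([205, 364, 727]) {
  cube([52, 18, 845]);
  translate([581, 0, 0]) cube([52, 18, 845]);
  translate([52, 0, 0]) cube([529, 18, 52]);
  translate([52, 0, 793]) cube([529, 18, 52]);
}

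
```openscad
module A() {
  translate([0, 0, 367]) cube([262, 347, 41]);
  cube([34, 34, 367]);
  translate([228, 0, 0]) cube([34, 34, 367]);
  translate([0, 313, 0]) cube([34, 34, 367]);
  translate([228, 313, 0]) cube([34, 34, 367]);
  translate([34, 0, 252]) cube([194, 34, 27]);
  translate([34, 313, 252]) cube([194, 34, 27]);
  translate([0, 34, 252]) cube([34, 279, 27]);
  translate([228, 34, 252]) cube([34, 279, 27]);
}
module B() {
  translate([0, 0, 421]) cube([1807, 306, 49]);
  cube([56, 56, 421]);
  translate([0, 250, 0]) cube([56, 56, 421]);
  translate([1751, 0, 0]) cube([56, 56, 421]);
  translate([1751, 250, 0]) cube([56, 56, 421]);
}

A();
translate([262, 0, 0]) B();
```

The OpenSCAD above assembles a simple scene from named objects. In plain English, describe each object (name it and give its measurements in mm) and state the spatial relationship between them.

A is a simple wooden stool: a rectangular seat 262 mm (x) by 347 mm (y), 41 mm thick, top face at z = 408 mm, on four square legs, each 34×34 mm in cross-section. The legs rest on z = 0, each flush with a corner of the seat. Four stretchers, 34 mm wide and 27 mm tall, connect adjacent legs with their undersides at z = 252 mm, each running between the inner faces of the legs it joins and aligned with the legs' outer faces on the other axis.

B is a bench: a 1807×306 mm seat slab, 49 mm thick, top at z = 470 mm, on four 56×56 mm square legs flush with the seat corners and standing on z = 0.

The bench is against the stool's +x side, with their −y faces flush.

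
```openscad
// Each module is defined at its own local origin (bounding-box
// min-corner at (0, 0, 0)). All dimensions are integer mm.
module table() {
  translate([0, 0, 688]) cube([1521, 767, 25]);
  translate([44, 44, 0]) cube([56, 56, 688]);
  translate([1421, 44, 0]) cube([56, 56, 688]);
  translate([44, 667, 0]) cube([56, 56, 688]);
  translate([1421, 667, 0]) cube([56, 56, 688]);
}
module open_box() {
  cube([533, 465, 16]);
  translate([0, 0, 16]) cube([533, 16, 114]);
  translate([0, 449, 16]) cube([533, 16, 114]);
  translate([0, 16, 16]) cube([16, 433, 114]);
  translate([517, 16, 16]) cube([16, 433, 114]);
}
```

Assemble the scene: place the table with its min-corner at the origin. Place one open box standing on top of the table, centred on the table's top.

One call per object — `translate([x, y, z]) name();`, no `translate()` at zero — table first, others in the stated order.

table();
translate([494, 151, 713]) open_box();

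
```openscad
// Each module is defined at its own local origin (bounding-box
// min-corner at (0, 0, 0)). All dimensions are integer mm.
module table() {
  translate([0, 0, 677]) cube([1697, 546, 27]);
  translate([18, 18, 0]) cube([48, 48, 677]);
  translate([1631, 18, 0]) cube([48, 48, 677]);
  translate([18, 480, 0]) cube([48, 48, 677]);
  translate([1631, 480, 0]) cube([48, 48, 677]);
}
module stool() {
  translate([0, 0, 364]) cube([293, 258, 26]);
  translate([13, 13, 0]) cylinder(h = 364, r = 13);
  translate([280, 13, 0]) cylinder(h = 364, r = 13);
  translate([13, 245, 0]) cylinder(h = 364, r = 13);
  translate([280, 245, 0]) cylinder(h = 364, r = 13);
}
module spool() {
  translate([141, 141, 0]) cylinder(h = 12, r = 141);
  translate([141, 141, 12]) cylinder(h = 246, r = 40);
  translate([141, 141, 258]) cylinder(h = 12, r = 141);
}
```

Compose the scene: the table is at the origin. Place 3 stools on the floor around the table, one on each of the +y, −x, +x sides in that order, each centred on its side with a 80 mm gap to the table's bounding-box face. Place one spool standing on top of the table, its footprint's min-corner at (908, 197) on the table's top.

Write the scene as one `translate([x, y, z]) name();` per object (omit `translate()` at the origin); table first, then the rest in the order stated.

table();
translate([702, 626, 0]) stool();
translate([-373, 144, 0]) stool();
translate([1777, 144, 0]) stool();
translate([908, 197, 704]) spool();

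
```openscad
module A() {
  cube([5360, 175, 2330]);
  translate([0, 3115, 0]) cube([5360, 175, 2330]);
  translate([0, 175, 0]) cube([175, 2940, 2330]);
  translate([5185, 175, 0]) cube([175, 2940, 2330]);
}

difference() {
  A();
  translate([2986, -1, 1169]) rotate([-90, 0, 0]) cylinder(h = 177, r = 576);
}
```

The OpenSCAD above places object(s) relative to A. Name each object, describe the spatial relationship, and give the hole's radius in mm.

The subtracted cylinder has r = 576 mm.

A is a house frame. The house frame has a circular hole through its front wall. The hole's radius is 576 mm.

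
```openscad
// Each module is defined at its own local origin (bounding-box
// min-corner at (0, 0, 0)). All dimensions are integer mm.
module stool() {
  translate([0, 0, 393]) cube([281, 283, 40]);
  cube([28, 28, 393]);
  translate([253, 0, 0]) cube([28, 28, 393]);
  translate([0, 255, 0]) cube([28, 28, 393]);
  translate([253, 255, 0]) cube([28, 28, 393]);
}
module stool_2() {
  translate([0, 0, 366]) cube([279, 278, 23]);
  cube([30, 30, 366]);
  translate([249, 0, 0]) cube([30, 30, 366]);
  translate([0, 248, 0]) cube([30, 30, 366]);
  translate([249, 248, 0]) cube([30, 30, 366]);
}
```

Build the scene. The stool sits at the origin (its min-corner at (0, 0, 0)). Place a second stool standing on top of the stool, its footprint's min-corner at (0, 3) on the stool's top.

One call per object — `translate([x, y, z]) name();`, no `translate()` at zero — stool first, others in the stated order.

stool();
translate([0, 3, 433]) stool_2();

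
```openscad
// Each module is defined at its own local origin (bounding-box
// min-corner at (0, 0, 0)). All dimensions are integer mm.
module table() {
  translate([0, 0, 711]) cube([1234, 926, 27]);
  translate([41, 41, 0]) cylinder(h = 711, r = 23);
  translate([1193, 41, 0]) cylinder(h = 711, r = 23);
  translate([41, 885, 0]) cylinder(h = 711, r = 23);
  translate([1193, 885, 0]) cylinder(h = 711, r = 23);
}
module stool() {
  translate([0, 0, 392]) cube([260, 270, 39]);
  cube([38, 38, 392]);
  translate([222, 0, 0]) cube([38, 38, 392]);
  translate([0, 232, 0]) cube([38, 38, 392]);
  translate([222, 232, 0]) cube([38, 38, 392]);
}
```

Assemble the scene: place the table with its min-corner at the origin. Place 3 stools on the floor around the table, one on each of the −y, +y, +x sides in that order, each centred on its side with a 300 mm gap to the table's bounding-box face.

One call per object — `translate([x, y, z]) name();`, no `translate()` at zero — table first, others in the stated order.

table();
translate([487, -570, 0]) stool();
translate([487, 1226, 0]) stool();
translate([1534, 328, 0]) stool();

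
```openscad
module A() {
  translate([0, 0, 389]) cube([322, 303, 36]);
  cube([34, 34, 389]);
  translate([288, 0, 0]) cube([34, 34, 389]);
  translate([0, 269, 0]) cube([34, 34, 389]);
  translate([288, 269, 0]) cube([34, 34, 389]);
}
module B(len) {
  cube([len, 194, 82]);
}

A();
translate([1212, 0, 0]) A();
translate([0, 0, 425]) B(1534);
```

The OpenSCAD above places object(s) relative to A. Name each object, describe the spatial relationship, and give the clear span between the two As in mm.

Second stool starts at x = 1212; first ends at x = 322; clear span = 1212 − 322 = 890 mm.

A is a stool. B is a beam. A beam spans the tops of two stools. The clear span between the two stools is 890 mm.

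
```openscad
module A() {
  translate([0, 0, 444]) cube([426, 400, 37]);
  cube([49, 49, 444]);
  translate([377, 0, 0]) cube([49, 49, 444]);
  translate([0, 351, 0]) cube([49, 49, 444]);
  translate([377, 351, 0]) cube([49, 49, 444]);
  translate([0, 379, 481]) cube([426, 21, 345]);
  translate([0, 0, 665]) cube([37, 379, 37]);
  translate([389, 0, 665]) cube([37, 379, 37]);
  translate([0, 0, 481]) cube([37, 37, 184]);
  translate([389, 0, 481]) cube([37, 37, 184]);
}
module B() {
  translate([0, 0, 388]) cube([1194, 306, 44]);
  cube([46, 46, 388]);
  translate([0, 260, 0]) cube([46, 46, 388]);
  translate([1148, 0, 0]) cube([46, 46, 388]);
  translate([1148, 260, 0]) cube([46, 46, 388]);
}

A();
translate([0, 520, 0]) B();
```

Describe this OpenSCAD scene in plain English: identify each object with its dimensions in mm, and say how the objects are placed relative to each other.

A is a chair. The seat is a 426×400×37 mm slab with its top at z = 481 mm, on four 49×49 mm corner legs (flush with the seat edges, standing on z = 0). A flat backrest 21 mm thick, 345 mm tall, spans the full seat width and rises from the seat top along its +y edge, rear face flush with the rear of the seat. Two armrests of 37×37 mm section run along each side from the seat's front edge to the front of the backrest, top faces 221 mm above the seat top and outer faces flush with the seat's x-edges; a 37×37 mm post under the front of each armrest stands on the seat at the front corner.

B is a bench: a 1194×306 mm seat slab, 44 mm thick, top at z = 432 mm, on four 46×46 mm square legs flush with the seat corners and standing on z = 0.

The bench is on the floor beside the chair on its +y side.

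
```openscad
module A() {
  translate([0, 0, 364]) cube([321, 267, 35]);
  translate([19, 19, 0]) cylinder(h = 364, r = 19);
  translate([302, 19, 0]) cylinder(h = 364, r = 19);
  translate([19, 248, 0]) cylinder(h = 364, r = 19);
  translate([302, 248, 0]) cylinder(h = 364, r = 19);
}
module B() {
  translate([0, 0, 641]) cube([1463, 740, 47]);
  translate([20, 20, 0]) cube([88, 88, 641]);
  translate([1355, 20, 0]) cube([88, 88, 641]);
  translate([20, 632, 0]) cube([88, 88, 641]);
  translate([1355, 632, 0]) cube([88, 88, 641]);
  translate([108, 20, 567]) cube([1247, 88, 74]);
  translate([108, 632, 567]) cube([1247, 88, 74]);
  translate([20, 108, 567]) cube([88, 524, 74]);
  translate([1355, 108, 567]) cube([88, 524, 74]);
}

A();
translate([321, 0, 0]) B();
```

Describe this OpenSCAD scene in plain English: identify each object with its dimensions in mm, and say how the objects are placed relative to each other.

A is a four-legged stool. The seat is 321×267 mm, 35 mm thick, top at z = 399 mm. It stands on four round legs, each 38 mm in diameter, from z = 0 to the seat underside, each leg's axis is inset half a diameter from the nearest pair of seat edges (so the leg's bounding box is flush with the corner).

B is a rectangular dining table. The top is 1463×740×47 mm with its upper surface at z = 688 mm. It stands on four 88×88 mm square legs, each inset 20 mm from the nearest pair of top edges, running from the floor to the underside of the top. Four apron rails, 88 mm thick and 74 mm tall, run between adjacent legs with their top edges flush with the underside of the top and their outer faces flush with the legs' outer faces.

The table is against the stool's +x side, with their −y faces flush.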